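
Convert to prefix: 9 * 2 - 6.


left-to-right (same/higher precedence on left): tree is (- (* 9 2) 6)
Prefix: - * 9 2 6


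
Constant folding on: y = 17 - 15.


17 - 15 = 2 at compile time
Optimized: y = 2


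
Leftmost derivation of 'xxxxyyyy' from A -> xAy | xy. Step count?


Derivation: A => xAy => xxAyy => xxxAyyy => xxxxyyyy
Steps: 4


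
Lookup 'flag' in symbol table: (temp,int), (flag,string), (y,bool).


Lookup 'flag' → type string


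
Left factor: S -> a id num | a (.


Common prefix: 'a'
Factored: S -> a S', S' -> id num | (


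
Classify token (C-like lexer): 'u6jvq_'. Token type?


Pattern: letter/underscore followed by alphanumerics, not a keyword
Type: IDENTIFIER


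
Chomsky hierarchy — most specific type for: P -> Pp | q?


Left-linear: every RHS is a terminal or one nonterminal followed by a terminal
Classification: Type 3 (Regular)


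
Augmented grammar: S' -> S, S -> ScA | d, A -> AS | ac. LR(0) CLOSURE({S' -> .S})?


Start: S' -> .S
For each item with dot before a nonterminal B, add B -> .γ for every B-production
Closure: [S' -> .S, S -> .ScA, S -> .d]


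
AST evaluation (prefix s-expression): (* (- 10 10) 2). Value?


Evaluate inner: (- 10 10) = 0
Evaluate root: (* 0 2) = 0
Result: 0


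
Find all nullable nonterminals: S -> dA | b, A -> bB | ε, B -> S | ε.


A nonterminal is nullable iff some alternative derives ε (directly, or every symbol in it is nullable)
Nullable: {A, B}


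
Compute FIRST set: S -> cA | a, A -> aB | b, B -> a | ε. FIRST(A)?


Per alternative of A: FIRST(aB) = {a}; FIRST(b) = {b}
FIRST(A) = {a, b}


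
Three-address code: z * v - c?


Break into single-operator statements:
t1 = z * v
t2 = t1 - c


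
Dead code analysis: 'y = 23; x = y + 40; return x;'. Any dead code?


y is read by x's definition; x is returned
No dead code


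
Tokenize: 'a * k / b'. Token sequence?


Scan left to right, longest-match per lexeme
Tokens: ID(a), OP(*), ID(k), OP(/), ID(b)


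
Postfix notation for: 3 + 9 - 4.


Left to right (same or higher precedence on left)
Postfix: 3 9 + 4 -


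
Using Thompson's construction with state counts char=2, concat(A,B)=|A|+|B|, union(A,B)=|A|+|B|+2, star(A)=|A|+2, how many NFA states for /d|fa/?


Syntax tree has 3 char leaf(s), 1 union(s), 0 star(s)
chars contribute 3×2 = 6; each union adds +2; each star adds +2
Total: 6 + 2 + 0 = 8 states


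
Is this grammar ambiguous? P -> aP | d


right-linear, alternatives start with distinct terminals 'a' vs 'd': unique leftmost derivation
Unambiguous


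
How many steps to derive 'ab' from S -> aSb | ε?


Derivation: S => aSb => ab
Steps: 2


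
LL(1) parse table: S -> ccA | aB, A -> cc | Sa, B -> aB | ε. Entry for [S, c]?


For [S, c]: 'c' ∈ FIRST(ccA)
Entry: S -> ccA


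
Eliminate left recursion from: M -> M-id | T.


Left-recursive alternatives: M-id; non-recursive: T
Introduce M': M -> TM', M' -> -idM' | ε


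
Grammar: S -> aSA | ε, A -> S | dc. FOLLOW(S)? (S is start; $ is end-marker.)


$ ∈ FOLLOW(S). For each A -> αBβ: add FIRST(β)\{ε} to FOLLOW(B); if β nullable, add FOLLOW(A).
FOLLOW(S) = {$, a, d}


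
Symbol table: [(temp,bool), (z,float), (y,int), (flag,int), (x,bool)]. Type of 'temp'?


Lookup 'temp' → type bool


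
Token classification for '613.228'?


Pattern: digits with a decimal point
Type: FLOAT_LITERAL


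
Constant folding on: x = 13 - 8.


13 - 8 = 5 at compile time
Optimized: x = 5


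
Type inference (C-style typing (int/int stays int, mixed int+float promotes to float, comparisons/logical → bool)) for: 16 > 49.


Operand types: int > int
Rule: comparison yields bool
Result type: bool


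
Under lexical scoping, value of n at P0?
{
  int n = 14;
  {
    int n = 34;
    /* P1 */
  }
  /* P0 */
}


n declared in the same block as P0
n = 14


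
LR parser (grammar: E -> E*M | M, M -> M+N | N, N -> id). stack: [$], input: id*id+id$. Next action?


no handle on stack; shift 'id'
Action: shift


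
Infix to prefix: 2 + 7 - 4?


left-to-right (same/higher precedence on left): tree is (- (+ 2 7) 4)
Prefix: - + 2 7 4


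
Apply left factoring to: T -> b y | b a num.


Common prefix: 'b'
Factored: T -> b T', T' -> y | a num


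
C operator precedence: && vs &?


'&' is bitwise AND (level 5); '&&' is logical AND (level 2)
Higher level binds tighter
'&' has higher precedence than '&&'


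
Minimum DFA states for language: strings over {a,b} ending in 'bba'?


Track the longest suffix of input matching a prefix of 'bba': 4 classes (prefixes of length 0..3)
Minimal DFA: 4 states


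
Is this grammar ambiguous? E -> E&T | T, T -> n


precedence layered via separate nonterminal T: deterministic
Unambiguous


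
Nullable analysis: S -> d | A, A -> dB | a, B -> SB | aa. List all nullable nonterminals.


A nonterminal is nullable iff some alternative derives ε (directly, or every symbol in it is nullable)
Nullable: {}


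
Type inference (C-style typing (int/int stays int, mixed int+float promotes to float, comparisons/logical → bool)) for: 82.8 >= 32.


Operand types: float >= int
Rule: comparison yields bool
Result type: bool


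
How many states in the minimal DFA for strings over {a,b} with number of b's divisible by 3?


Track (count of b) mod 3: states 0..2, accept at 0
Minimal DFA: 3 states


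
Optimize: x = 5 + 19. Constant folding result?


5 + 19 = 24 at compile time
Optimized: x = 24


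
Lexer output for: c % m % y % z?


Scan left to right, longest-match per lexeme
Tokens: ID(c), OP(%), ID(m), OP(%), ID(y), OP(%), ID(z)


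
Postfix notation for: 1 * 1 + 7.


Left to right (same or higher precedence on left)
Postfix: 1 1 * 7 +


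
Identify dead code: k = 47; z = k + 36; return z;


k is read by z's definition; z is returned
No dead code


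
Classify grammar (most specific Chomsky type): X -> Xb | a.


Left-linear: every RHS is a terminal or one nonterminal followed by a terminal
Classification: Type 3 (Regular)


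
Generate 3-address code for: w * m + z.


Break into single-operator statements:
t1 = w * m
t2 = t1 + z


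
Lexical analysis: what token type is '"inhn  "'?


Pattern: double-quoted sequence
Type: STRING_LITERAL


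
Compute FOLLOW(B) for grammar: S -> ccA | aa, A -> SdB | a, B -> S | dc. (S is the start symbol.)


$ ∈ FOLLOW(S). For each A -> αBβ: add FIRST(β)\{ε} to FOLLOW(B); if β nullable, add FOLLOW(A).
FOLLOW(B) = {$, d}


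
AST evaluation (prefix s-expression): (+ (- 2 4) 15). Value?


Evaluate inner: (- 2 4) = -2
Evaluate root: (+ -2 15) = 13
Result: 13


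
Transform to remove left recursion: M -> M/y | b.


Left-recursive alternatives: M/y; non-recursive: b
Introduce M': M -> bM', M' -> /yM' | ε


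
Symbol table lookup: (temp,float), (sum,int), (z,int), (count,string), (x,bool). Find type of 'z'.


Lookup 'z' → type int


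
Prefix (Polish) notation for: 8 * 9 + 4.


left-to-right (same/higher precedence on left): tree is (+ (* 8 9) 4)
Prefix: + * 8 9 4


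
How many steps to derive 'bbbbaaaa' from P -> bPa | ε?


Derivation: P => bPa => bbPaa => bbbPaaa => bbbbPaaaa => bbbbaaaa
Steps: 5


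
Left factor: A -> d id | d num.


Common prefix: 'd'
Factored: A -> d A', A' -> id | num


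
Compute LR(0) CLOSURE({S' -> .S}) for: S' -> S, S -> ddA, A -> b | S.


Start: S' -> .S
For each item with dot before a nonterminal B, add B -> .γ for every B-production
Closure: [S' -> .S, S -> .ddA]


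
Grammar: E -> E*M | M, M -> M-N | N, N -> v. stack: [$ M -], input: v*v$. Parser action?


no handle; shift 'v'
Action: shift


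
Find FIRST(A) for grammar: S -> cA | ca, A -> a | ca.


Per alternative of A: FIRST(a) = {a}; FIRST(ca) = {c}
FIRST(A) = {a, c}


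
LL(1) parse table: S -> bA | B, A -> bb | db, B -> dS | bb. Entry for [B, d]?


For [B, d]: 'd' ∈ FIRST(dS)
Entry: B -> dS


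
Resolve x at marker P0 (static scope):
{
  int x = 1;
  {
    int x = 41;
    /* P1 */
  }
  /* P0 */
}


x declared in the same block as P0
x = 1


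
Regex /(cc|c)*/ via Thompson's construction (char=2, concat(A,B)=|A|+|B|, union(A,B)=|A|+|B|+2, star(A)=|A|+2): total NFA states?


Syntax tree has 3 char leaf(s), 1 union(s), 1 star(s)
chars contribute 3×2 = 6; each union adds +2; each star adds +2
Total: 6 + 2 + 2 = 10 states


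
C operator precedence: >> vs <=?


'>>' is shift (level 8); '<=' is relational (level 7)
Higher level binds tighter
'>>' has higher precedence than '<='


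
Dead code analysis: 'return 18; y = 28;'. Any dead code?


statement follows a return and is unreachable
Dead: 'y = 28'


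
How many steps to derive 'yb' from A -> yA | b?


Derivation: A => yA => yb
Steps: 2


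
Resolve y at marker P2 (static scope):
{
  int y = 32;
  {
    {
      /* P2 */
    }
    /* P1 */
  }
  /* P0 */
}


P2's block does not declare y; resolves to the enclosing declaration at depth 0
y = 32


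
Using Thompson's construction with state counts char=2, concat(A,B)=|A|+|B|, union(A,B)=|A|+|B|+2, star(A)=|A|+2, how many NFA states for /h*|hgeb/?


Syntax tree has 5 char leaf(s), 1 union(s), 1 star(s)
chars contribute 5×2 = 10; each union adds +2; each star adds +2
Total: 10 + 2 + 2 = 14 states


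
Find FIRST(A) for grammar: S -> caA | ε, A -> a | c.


Per alternative of A: FIRST(a) = {a}; FIRST(c) = {c}
FIRST(A) = {a, c}


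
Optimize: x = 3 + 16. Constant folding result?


3 + 16 = 19 at compile time
Optimized: x = 19


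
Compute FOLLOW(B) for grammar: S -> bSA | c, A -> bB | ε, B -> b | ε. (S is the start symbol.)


$ ∈ FOLLOW(S). For each A -> αBβ: add FIRST(β)\{ε} to FOLLOW(B); if β nullable, add FOLLOW(A).
FOLLOW(B) = {$, b}


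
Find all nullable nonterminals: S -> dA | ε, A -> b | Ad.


A nonterminal is nullable iff some alternative derives ε (directly, or every symbol in it is nullable)
Nullable: {S}


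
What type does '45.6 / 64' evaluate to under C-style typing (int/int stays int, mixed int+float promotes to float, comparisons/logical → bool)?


Operand types: float / int
Rule: mixed int/float promotes to float; int/int stays int
Result type: float


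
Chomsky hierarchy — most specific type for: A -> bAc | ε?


Single nonterminal LHS, but b^n c^n is not regular
Classification: Type 2 (Context-Free)


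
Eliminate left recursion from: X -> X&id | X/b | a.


Left-recursive alternatives: X&id, X/b; non-recursive: a
Introduce X': X -> aX', X' -> &idX' | /bX' | ε


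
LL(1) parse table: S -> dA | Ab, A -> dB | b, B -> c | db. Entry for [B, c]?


For [B, c]: 'c' ∈ FIRST(c)
Entry: B -> c


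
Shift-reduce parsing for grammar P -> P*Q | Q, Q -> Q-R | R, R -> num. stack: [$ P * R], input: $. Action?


'R' (not preceded by Q-) is the handle for Q -> R
Action: reduce (Q -> R)


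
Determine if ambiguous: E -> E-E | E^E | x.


'x-x^x' has two parse trees (no precedence encoded between - and ^)
Ambiguous


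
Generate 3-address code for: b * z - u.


Break into single-operator statements:
t1 = b * z
t2 = t1 - u


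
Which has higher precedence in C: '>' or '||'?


'>' is relational (level 7); '||' is logical OR (level 1)
Higher level binds tighter
'>' has higher precedence than '||'


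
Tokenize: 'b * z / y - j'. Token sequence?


Scan left to right, longest-match per lexeme
Tokens: ID(b), OP(*), ID(z), OP(/), ID(y), OP(-), ID(j)


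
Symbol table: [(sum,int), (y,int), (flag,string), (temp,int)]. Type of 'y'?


Lookup 'y' → type int


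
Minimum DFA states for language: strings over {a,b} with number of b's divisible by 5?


Track (count of b) mod 5: states 0..4, accept at 0
Minimal DFA: 5 states


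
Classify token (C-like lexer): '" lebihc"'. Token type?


Pattern: double-quoted sequence
Type: STRING_LITERAL


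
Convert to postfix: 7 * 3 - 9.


Left to right (same or higher precedence on left)
Postfix: 7 3 * 9 -


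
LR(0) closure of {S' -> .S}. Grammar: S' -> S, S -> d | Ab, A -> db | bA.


Start: S' -> .S
For each item with dot before a nonterminal B, add B -> .γ for every B-production
Closure: [S' -> .S, S -> .d, S -> .Ab, A -> .db, A -> .bA]


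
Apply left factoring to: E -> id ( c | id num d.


Common prefix: 'id'
Factored: E -> id E', E' -> ( c | num d


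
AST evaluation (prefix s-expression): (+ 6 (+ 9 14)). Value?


Evaluate inner: (+ 9 14) = 23
Evaluate root: (+ 6 23) = 29
Result: 29


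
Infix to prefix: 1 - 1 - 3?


left-to-right (same/higher precedence on left): tree is (- (- 1 1) 3)
Prefix: - - 1 1 3


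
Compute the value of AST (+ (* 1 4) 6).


Evaluate inner: (* 1 4) = 4
Evaluate root: (+ 4 6) = 10
Result: 10


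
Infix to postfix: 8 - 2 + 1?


Left to right (same or higher precedence on left)
Postfix: 8 2 - 1 +


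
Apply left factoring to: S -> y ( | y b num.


Common prefix: 'y'
Factored: S -> y S', S' -> ( | b num


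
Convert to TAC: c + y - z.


Break into single-operator statements:
t1 = c + y
t2 = t1 - z


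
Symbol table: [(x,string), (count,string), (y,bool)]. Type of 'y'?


Lookup 'y' → type bool


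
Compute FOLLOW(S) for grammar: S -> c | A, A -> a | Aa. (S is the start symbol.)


$ ∈ FOLLOW(S). For each A -> αBβ: add FIRST(β)\{ε} to FOLLOW(B); if β nullable, add FOLLOW(A).
FOLLOW(S) = {$}


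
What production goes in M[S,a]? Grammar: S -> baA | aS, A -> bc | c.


For [S, a]: 'a' ∈ FIRST(aS)
Entry: S -> aS


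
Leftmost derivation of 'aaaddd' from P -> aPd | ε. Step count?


Derivation: P => aPd => aaPdd => aaaPddd => aaaddd
Steps: 4


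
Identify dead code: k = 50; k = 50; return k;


first assignment to k is overwritten before any read
Dead: 'k = 50'


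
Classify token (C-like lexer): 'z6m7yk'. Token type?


Pattern: letter/underscore followed by alphanumerics, not a keyword
Type: IDENTIFIER


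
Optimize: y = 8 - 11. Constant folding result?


8 - 11 = -3 at compile time
Optimized: y = -3


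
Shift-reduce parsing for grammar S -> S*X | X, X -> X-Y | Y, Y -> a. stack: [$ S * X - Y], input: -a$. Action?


handle 'X-Y' on top
Action: reduce (X -> X-Y)


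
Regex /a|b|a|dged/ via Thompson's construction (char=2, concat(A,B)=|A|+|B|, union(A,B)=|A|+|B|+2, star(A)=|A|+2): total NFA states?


Syntax tree has 7 char leaf(s), 3 union(s), 0 star(s)
chars contribute 7×2 = 14; each union adds +2; each star adds +2
Total: 14 + 6 + 0 = 20 states


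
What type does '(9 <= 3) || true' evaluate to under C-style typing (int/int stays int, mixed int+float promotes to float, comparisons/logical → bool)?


Operand types: bool || bool
Rule: logical operators take bool operands and yield bool
Result type: bool


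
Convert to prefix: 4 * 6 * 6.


left-to-right (same/higher precedence on left): tree is (* (* 4 6) 6)
Prefix: * * 4 6 6


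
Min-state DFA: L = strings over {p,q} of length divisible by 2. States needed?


Track length mod 2: states 0..1, accept at 0
Minimal DFA: 2 states


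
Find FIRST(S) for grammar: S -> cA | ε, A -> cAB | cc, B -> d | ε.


Per alternative of S: FIRST(cA) = {c}; FIRST(ε) = {ε}
FIRST(S) = {c, ε}


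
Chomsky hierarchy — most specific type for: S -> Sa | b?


Left-linear: every RHS is a terminal or one nonterminal followed by a terminal
Classification: Type 3 (Regular)


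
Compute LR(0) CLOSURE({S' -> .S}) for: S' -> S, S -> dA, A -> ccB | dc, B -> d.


Start: S' -> .S
For each item with dot before a nonterminal B, add B -> .γ for every B-production
Closure: [S' -> .S, S -> .dA]


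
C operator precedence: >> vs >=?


'>>' is shift (level 8); '>=' is relational (level 7)
Higher level binds tighter
'>>' has higher precedence than '>='


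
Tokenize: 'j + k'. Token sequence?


Scan left to right, longest-match per lexeme
Tokens: ID(j), OP(+), ID(k)


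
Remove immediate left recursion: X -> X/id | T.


Left-recursive alternatives: X/id; non-recursive: T
Introduce X': X -> TX', X' -> /idX' | ε


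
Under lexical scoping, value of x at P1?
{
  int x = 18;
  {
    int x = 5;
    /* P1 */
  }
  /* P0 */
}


x declared in the same block as P1
x = 5


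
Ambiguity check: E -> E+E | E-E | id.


'id+id-id' has two parse trees (no precedence encoded between + and -)
Ambiguous


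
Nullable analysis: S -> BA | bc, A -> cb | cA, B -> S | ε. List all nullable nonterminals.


A nonterminal is nullable iff some alternative derives ε (directly, or every symbol in it is nullable)
Nullable: {B}


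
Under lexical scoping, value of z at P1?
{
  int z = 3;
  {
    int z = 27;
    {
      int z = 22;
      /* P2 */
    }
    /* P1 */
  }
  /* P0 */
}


z declared in the same block as P1
z = 27


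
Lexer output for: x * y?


Scan left to right, longest-match per lexeme
Tokens: ID(x), OP(*), ID(y)


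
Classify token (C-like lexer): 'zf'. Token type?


Pattern: letter/underscore followed by alphanumerics, not a keyword
Type: IDENTIFIER


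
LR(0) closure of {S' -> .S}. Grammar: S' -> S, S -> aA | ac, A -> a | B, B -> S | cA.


Start: S' -> .S
For each item with dot before a nonterminal B, add B -> .γ for every B-production
Closure: [S' -> .S, S -> .aA, S -> .ac]


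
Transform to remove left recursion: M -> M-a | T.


Left-recursive alternatives: M-a; non-recursive: T
Introduce M': M -> TM', M' -> -aM' | ε


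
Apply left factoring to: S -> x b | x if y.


Common prefix: 'x'
Factored: S -> x S', S' -> b | if y


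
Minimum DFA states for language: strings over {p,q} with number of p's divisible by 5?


Track (count of p) mod 5: states 0..4, accept at 0
Minimal DFA: 5 states


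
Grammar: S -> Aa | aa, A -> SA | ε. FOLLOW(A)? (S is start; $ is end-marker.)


$ ∈ FOLLOW(S). For each A -> αBβ: add FIRST(β)\{ε} to FOLLOW(B); if β nullable, add FOLLOW(A).
FOLLOW(A) = {a}


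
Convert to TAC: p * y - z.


Break into single-operator statements:
t1 = p * y
t2 = t1 - z


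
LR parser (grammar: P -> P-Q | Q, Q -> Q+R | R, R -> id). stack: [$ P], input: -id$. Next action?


shift '-' to continue P -> P-Q
Action: shift


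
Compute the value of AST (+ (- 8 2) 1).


Evaluate inner: (- 8 2) = 6
Evaluate root: (+ 6 1) = 7
Result: 7


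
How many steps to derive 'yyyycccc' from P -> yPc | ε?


Derivation: P => yPc => yyPcc => yyyPccc => yyyyPcccc => yyyycccc
Steps: 5


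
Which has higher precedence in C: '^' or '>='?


'>=' is relational (level 7); '^' is bitwise XOR (level 4)
Higher level binds tighter
'>=' has higher precedence than '^'


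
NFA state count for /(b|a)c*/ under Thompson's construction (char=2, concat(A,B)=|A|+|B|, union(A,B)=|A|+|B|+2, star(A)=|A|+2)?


Syntax tree has 3 char leaf(s), 1 union(s), 1 star(s)
chars contribute 3×2 = 6; each union adds +2; each star adds +2
Total: 6 + 2 + 2 = 10 states


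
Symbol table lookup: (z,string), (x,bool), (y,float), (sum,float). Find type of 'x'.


Lookup 'x' → type bool


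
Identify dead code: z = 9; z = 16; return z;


first assignment to z is overwritten before any read
Dead: 'z = 9'


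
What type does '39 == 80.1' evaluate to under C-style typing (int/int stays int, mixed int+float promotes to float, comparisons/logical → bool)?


Operand types: int == float
Rule: comparison yields bool
Result type: bool


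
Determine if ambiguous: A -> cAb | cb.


balanced c^n…b^n: each string has a unique parse
Unambiguous


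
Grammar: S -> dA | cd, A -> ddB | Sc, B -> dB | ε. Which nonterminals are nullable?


A nonterminal is nullable iff some alternative derives ε (directly, or every symbol in it is nullable)
Nullable: {B}


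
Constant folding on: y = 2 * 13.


2 * 13 = 26 at compile time
Optimized: y = 26


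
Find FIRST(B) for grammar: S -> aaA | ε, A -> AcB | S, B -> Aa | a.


Per alternative of B: FIRST(Aa) = {a, c}; FIRST(a) = {a}
FIRST(B) = {a, c}


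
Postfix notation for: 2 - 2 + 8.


Left to right (same or higher precedence on left)
Postfix: 2 2 - 8 +


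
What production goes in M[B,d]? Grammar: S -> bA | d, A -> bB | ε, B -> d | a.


For [B, d]: 'd' ∈ FIRST(d)
Entry: B -> d


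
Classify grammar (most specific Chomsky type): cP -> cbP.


LHS has context (more than one symbol) and |LHS| ≤ |RHS|
Classification: Type 1 (Context-Sensitive)


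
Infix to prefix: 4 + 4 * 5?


'*' binds tighter: tree is (+ 4 (* 4 5))
Prefix: + 4 * 4 5


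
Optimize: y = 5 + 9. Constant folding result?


5 + 9 = 14 at compile time
Optimized: y = 14


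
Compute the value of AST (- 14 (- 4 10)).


Evaluate inner: (- 4 10) = -6
Evaluate root: (- 14 -6) = 20
Result: 20


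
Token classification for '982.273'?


Pattern: digits with a decimal point
Type: FLOAT_LITERAL


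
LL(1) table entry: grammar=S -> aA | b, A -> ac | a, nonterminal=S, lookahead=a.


For [S, a]: 'a' ∈ FIRST(aA)
Entry: S -> aA


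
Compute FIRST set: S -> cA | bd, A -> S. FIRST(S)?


Per alternative of S: FIRST(cA) = {c}; FIRST(bd) = {b}
FIRST(S) = {b, c}


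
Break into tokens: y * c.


Scan left to right, longest-match per lexeme
Tokens: ID(y), OP(*), ID(c)


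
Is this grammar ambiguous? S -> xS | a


right-linear, alternatives start with distinct terminals 'x' vs 'a': unique leftmost derivation
Unambiguous


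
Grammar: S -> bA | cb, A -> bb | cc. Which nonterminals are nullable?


A nonterminal is nullable iff some alternative derives ε (directly, or every symbol in it is nullable)
Nullable: {}


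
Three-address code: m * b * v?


Break into single-operator statements:
t1 = m * b
t2 = t1 * v


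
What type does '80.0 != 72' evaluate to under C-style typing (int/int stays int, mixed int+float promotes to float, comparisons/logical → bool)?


Operand types: float != int
Rule: comparison yields bool
Result type: bool


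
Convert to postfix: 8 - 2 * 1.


* has higher precedence, evaluate 2*1 first
Postfix: 8 2 1 * -


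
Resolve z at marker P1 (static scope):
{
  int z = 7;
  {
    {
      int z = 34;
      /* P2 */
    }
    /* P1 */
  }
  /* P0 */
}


P1's block does not declare z; resolves to the enclosing declaration at depth 0
z = 7


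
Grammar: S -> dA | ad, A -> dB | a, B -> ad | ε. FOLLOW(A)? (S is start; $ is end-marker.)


$ ∈ FOLLOW(S). For each A -> αBβ: add FIRST(β)\{ε} to FOLLOW(B); if β nullable, add FOLLOW(A).
FOLLOW(A) = {$}


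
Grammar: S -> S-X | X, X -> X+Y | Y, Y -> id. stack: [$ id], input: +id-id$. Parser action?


'id' on top is the handle for Y -> id
Action: reduce (Y -> id)


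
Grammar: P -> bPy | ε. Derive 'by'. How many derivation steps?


Derivation: P => bPy => by
Steps: 2


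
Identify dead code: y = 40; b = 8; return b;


y is assigned but never read
Dead: 'y = 40'


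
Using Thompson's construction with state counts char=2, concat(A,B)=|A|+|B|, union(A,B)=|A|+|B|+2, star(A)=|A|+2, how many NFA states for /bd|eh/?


Syntax tree has 4 char leaf(s), 1 union(s), 0 star(s)
chars contribute 4×2 = 8; each union adds +2; each star adds +2
Total: 8 + 2 + 0 = 10 states


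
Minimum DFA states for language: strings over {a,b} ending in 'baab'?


Track the longest suffix of input matching a prefix of 'baab': 5 classes (prefixes of length 0..4)
Minimal DFA: 5 states


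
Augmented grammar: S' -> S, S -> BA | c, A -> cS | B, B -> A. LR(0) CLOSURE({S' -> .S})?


Start: S' -> .S
For each item with dot before a nonterminal B, add B -> .γ for every B-production
Closure: [S' -> .S, S -> .BA, S -> .c, B -> .A, A -> .cS, A -> .B]


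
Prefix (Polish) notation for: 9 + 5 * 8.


'*' binds tighter: tree is (+ 9 (* 5 8))
Prefix: + 9 * 5 8


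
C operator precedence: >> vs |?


'>>' is shift (level 8); '|' is bitwise OR (level 3)
Higher level binds tighter
'>>' has higher precedence than '|'


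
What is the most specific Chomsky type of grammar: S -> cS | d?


Right-linear: every RHS is a terminal or a terminal followed by one nonterminal
Classification: Type 3 (Regular)


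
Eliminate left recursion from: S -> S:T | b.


Left-recursive alternatives: S:T; non-recursive: b
Introduce S': S -> bS', S' -> :TS' | ε


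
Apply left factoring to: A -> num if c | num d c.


Common prefix: 'num'
Factored: A -> num A', A' -> if c | d c


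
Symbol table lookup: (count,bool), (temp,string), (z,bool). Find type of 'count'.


Lookup 'count' → type bool


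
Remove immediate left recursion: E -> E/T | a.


Left-recursive alternatives: E/T; non-recursive: a
Introduce E': E -> aE', E' -> /TE' | ε


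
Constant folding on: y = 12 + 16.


12 + 16 = 28 at compile time
Optimized: y = 28


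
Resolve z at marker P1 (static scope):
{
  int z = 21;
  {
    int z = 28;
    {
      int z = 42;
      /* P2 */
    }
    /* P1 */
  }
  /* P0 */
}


z declared in the same block as P1
z = 28


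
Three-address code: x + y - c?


Break into single-operator statements:
t1 = x + y
t2 = t1 - c


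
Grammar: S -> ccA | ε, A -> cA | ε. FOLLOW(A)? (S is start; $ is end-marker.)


$ ∈ FOLLOW(S). For each A -> αBβ: add FIRST(β)\{ε} to FOLLOW(B); if β nullable, add FOLLOW(A).
FOLLOW(A) = {$}


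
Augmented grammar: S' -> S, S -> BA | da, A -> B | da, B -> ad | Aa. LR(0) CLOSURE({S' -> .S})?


Start: S' -> .S
For each item with dot before a nonterminal B, add B -> .γ for every B-production
Closure: [S' -> .S, S -> .BA, S -> .da, B -> .ad, B -> .Aa, A -> .B, A -> .da]


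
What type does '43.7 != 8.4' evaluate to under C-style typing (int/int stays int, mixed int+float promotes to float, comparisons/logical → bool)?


Operand types: float != float
Rule: comparison yields bool
Result type: bool


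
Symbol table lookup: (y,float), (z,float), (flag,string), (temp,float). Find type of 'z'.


Lookup 'z' → type float


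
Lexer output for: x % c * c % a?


Scan left to right, longest-match per lexeme
Tokens: ID(x), OP(%), ID(c), OP(*), ID(c), OP(%), ID(a)


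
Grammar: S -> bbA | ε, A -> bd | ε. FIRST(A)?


Per alternative of A: FIRST(bd) = {b}; FIRST(ε) = {ε}
FIRST(A) = {b, ε}


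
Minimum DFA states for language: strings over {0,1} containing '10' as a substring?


KMP-style automaton: 2 progress states + 1 absorbing accept = 3
Minimal DFA: 3 states


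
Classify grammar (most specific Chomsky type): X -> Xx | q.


Left-linear: every RHS is a terminal or one nonterminal followed by a terminal
Classification: Type 3 (Regular)


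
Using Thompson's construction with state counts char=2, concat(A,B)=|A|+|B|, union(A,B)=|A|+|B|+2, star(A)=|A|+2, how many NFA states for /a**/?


Syntax tree has 1 char leaf(s), 0 union(s), 2 star(s)
chars contribute 1×2 = 2; each union adds +2; each star adds +2
Total: 2 + 0 + 4 = 6 states


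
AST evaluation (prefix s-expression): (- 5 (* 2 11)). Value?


Evaluate inner: (* 2 11) = 22
Evaluate root: (- 5 22) = -17
Result: -17


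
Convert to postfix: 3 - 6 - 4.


Left to right (same or higher precedence on left)
Postfix: 3 6 - 4 -


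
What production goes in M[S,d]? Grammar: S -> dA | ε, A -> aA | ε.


For [S, d]: 'd' ∈ FIRST(dA)
Entry: S -> dA


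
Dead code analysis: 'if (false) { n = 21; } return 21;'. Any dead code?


condition is constant false, so the whole block is unreachable
Dead: 'if (false) { n = 21; }'


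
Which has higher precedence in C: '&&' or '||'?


'&&' is logical AND (level 2); '||' is logical OR (level 1)
Higher level binds tighter
'&&' has higher precedence than '||'


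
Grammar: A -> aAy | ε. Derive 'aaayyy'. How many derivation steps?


Derivation: A => aAy => aaAyy => aaaAyyy => aaayyy
Steps: 4


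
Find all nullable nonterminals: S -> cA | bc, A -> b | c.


A nonterminal is nullable iff some alternative derives ε (directly, or every symbol in it is nullable)
Nullable: {}


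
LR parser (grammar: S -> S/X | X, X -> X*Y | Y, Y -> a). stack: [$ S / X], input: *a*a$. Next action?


'*' can extend X; shift to build X -> X*Y
Action: shift


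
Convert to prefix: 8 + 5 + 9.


left-to-right (same/higher precedence on left): tree is (+ (+ 8 5) 9)
Prefix: + + 8 5 9


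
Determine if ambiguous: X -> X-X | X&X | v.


'v-v&v' has two parse trees (no precedence encoded between - and &)
Ambiguous


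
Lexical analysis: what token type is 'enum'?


Pattern: reserved word
Type: KEYWORD


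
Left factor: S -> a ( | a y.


Common prefix: 'a'
Factored: S -> a S', S' -> ( | y


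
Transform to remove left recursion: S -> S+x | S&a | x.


Left-recursive alternatives: S+x, S&a; non-recursive: x
Introduce S': S -> xS', S' -> +xS' | &aS' | ε


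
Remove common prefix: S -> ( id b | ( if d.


Common prefix: '('
Factored: S -> ( S', S' -> id b | if d


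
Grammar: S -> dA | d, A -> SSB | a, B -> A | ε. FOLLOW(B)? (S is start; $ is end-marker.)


$ ∈ FOLLOW(S). For each A -> αBβ: add FIRST(β)\{ε} to FOLLOW(B); if β nullable, add FOLLOW(A).
FOLLOW(B) = {$, a, d}


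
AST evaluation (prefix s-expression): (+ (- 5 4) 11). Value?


Evaluate inner: (- 5 4) = 1
Evaluate root: (+ 1 11) = 12
Result: 12


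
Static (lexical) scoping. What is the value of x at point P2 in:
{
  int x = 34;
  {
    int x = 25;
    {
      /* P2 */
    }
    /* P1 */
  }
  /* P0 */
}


P2's block does not declare x; resolves to the enclosing declaration at depth 1
x = 25


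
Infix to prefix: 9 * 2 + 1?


left-to-right (same/higher precedence on left): tree is (+ (* 9 2) 1)
Prefix: + * 9 2 1


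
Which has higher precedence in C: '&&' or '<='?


'<=' is relational (level 7); '&&' is logical AND (level 2)
Higher level binds tighter
'<=' has higher precedence than '&&'


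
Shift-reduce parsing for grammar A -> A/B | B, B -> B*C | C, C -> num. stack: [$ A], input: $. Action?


start symbol A on stack, input exhausted
Action: accept


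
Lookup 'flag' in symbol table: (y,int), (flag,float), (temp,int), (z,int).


Lookup 'flag' → type float


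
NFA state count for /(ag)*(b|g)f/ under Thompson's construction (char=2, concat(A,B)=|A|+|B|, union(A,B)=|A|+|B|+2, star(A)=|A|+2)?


Syntax tree has 5 char leaf(s), 1 union(s), 1 star(s)
chars contribute 5×2 = 10; each union adds +2; each star adds +2
Total: 10 + 2 + 2 = 14 states


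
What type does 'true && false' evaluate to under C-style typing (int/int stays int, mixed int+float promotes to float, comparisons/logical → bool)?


Operand types: bool && bool
Rule: logical operators take bool operands and yield bool
Result type: bool


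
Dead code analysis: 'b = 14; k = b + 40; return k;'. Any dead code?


b is read by k's definition; k is returned
No dead code


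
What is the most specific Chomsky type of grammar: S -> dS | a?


Right-linear: every RHS is a terminal or a terminal followed by one nonterminal
Classification: Type 3 (Regular)


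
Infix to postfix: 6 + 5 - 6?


Left to right (same or higher precedence on left)
Postfix: 6 5 + 6 -


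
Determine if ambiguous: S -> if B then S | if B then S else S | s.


dangling else: 'if B then if B then s else s' parses two ways
Ambiguous


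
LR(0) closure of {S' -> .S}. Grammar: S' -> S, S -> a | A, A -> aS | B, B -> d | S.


Start: S' -> .S
For each item with dot before a nonterminal B, add B -> .γ for every B-production
Closure: [S' -> .S, S -> .a, S -> .A, A -> .aS, A -> .B, B -> .d, B -> .S]


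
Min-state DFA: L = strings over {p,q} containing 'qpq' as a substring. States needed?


KMP-style automaton: 3 progress states + 1 absorbing accept = 4
Minimal DFA: 4 states


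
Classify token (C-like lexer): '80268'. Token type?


Pattern: digits only
Type: INTEGER_LITERAL


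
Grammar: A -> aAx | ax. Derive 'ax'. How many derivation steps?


Derivation: A => ax
Steps: 1


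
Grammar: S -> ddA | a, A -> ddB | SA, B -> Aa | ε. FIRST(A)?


Per alternative of A: FIRST(ddB) = {d}; FIRST(SA) = {a, d}
FIRST(A) = {a, d}


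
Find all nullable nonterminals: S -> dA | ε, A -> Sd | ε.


A nonterminal is nullable iff some alternative derives ε (directly, or every symbol in it is nullable)
Nullable: {A, S}


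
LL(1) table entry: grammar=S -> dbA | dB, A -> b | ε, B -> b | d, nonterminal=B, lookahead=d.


For [B, d]: 'd' ∈ FIRST(d)
Entry: B -> d


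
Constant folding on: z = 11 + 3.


11 + 3 = 14 at compile time
Optimized: z = 14


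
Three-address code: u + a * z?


Break into single-operator statements:
t1 = a * z
t2 = u + t1


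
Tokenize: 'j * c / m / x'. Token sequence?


Scan left to right, longest-match per lexeme
Tokens: ID(j), OP(*), ID(c), OP(/), ID(m), OP(/), ID(x)


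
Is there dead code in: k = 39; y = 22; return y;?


k is assigned but never read
Dead: 'k = 39'


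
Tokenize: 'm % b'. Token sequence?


Scan left to right, longest-match per lexeme
Tokens: ID(m), OP(%), ID(b)


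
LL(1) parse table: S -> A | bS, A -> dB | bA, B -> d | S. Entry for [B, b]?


For [B, b]: 'b' ∈ FIRST(S)
Entry: B -> S


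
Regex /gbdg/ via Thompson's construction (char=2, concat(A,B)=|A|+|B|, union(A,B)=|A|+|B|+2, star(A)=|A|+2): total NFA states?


Syntax tree has 4 char leaf(s), 0 union(s), 0 star(s)
chars contribute 4×2 = 8; each union adds +2; each star adds +2
Total: 8 + 0 + 0 = 8 states


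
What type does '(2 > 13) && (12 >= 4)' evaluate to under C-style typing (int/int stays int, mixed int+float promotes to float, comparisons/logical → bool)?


Operand types: bool && bool
Rule: logical operators take bool operands and yield bool
Result type: bool


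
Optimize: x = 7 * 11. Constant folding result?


7 * 11 = 77 at compile time
Optimized: x = 77


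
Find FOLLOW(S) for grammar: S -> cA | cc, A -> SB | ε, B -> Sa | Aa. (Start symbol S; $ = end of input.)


$ ∈ FOLLOW(S). For each A -> αBβ: add FIRST(β)\{ε} to FOLLOW(B); if β nullable, add FOLLOW(A).
FOLLOW(S) = {$, a, c}


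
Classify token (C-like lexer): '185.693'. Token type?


Pattern: digits with a decimal point
Type: FLOAT_LITERAL


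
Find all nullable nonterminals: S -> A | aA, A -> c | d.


A nonterminal is nullable iff some alternative derives ε (directly, or every symbol in it is nullable)
Nullable: {}


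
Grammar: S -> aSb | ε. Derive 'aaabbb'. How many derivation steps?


Derivation: S => aSb => aaSbb => aaaSbbb => aaabbb
Steps: 4


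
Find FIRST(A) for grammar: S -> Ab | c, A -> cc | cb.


Per alternative of A: FIRST(cc) = {c}; FIRST(cb) = {c}
FIRST(A) = {c}


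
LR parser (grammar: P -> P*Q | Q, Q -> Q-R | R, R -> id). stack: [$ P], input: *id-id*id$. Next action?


shift '*' to continue P -> P*Q
Action: shift


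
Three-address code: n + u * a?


Break into single-operator statements:
t1 = u * a
t2 = n + t1


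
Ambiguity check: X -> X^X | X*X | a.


'a^a*a' has two parse trees (no precedence encoded between ^ and *)
Ambiguous


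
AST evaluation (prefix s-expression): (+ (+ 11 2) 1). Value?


Evaluate inner: (+ 11 2) = 13
Evaluate root: (+ 13 1) = 14
Result: 14


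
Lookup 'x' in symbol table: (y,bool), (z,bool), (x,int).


Lookup 'x' → type int


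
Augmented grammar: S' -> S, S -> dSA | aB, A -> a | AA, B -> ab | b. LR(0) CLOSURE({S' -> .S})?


Start: S' -> .S
For each item with dot before a nonterminal B, add B -> .γ for every B-production
Closure: [S' -> .S, S -> .dSA, S -> .aB]


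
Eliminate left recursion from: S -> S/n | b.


Left-recursive alternatives: S/n; non-recursive: b
Introduce S': S -> bS', S' -> /nS' | ε


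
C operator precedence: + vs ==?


'+' is additive (level 9); '==' is equality (level 6)
Higher level binds tighter
'+' has higher precedence than '=='


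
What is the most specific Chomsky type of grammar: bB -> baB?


LHS has context (more than one symbol) and |LHS| ≤ |RHS|
Classification: Type 1 (Context-Sensitive)


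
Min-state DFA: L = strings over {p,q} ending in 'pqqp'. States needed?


Track the longest suffix of input matching a prefix of 'pqqp': 5 classes (prefixes of length 0..4)
Minimal DFA: 5 states


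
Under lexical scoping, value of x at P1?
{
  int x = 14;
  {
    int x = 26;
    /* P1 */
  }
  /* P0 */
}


x declared in the same block as P1
x = 26


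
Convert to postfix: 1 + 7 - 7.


Left to right (same or higher precedence on left)
Postfix: 1 7 + 7 -


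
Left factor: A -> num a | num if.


Common prefix: 'num'
Factored: A -> num A', A' -> a | if


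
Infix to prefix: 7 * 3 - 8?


left-to-right (same/higher precedence on left): tree is (- (* 7 3) 8)
Prefix: - * 7 3 8


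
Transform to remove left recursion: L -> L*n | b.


Left-recursive alternatives: L*n; non-recursive: b
Introduce L': L -> bL', L' -> *nL' | ε


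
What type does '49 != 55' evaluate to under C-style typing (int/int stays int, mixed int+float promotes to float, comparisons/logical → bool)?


Operand types: int != int
Rule: comparison yields bool
Result type: bool


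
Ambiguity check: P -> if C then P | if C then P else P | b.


dangling else: 'if C then if C then b else b' parses two ways
Ambiguous


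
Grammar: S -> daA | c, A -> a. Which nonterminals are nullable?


A nonterminal is nullable iff some alternative derives ε (directly, or every symbol in it is nullable)
Nullable: {}


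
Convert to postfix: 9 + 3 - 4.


Left to right (same or higher precedence on left)
Postfix: 9 3 + 4 -


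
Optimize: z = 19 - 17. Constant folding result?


19 - 17 = 2 at compile time
Optimized: z = 2


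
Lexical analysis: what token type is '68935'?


Pattern: digits only
Type: INTEGER_LITERAL


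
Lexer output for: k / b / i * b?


Scan left to right, longest-match per lexeme
Tokens: ID(k), OP(/), ID(b), OP(/), ID(i), OP(*), ID(b)


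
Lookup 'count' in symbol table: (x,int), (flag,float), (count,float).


Lookup 'count' → type float


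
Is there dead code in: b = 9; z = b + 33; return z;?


b is read by z's definition; z is returned
No dead code


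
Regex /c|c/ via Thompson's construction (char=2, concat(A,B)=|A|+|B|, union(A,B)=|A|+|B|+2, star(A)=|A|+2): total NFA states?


Syntax tree has 2 char leaf(s), 1 union(s), 0 star(s)
chars contribute 2×2 = 4; each union adds +2; each star adds +2
Total: 4 + 2 + 0 = 6 states


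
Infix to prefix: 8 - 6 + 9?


left-to-right (same/higher precedence on left): tree is (+ (- 8 6) 9)
Prefix: + - 8 6 9


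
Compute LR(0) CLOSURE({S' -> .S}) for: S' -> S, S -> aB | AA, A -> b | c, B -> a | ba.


Start: S' -> .S
For each item with dot before a nonterminal B, add B -> .γ for every B-production
Closure: [S' -> .S, S -> .aB, S -> .AA, A -> .b, A -> .c]


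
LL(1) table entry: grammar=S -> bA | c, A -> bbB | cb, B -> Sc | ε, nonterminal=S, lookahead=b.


For [S, b]: 'b' ∈ FIRST(bA)
Entry: S -> bA


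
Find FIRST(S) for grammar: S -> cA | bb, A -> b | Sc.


Per alternative of S: FIRST(cA) = {c}; FIRST(bb) = {b}
FIRST(S) = {b, c}
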